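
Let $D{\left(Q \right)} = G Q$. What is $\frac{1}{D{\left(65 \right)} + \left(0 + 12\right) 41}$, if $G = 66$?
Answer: $\frac{1}{4782} \approx 0.00020912$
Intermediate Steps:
$D{\left(Q \right)} = 66 Q$
$\frac{1}{D{\left(65 \right)} + \left(0 + 12\right) 41} = \frac{1}{66 \cdot 65 + \left(0 + 12\right) 41} = \frac{1}{4290 + 12 \cdot 41} = \frac{1}{4290 + 492} = \frac{1}{4782}$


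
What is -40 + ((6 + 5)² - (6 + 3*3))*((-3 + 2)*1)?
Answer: -146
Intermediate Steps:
-40 + ((6 + 5)² - (6 + 3*3))*((-3 + 2)*1) = -40 + (11² - (6 + 9))*(-1*1) = -40 + (121 - 1*15)*(-1) = -40 + (121 - 15)*(-1) = -40 + 106*(-1) = -40 - 106 = -146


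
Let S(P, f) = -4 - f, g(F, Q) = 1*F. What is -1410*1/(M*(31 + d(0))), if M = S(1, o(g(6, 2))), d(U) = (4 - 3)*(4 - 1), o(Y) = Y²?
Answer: 141/136 ≈ 1.0368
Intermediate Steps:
g(F, Q) = F
d(U) = 3 (d(U) = 1*3 = 3)
M = -40 (M = -4 - 1*6² = -4 - 1*36 = -4 - 36 = -40)
-1410*1/(M*(31 + d(0))) = -1410*(-1/(40*(31 + 3))) = -1410/(34*(-40)) = -1410/(-1360) = -1410*(-1/1360) = 141/136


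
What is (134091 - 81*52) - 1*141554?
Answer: -11675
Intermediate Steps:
(134091 - 81*52) - 1*141554 = (134091 - 4212) - 141554 = 129879 - 141554 = -11675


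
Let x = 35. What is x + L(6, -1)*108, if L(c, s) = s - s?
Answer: 35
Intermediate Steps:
L(c, s) = 0
x + L(6, -1)*108 = 35 + 0*108 = 35 + 0 = 35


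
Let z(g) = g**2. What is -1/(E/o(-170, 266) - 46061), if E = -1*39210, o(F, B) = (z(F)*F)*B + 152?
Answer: 653428924/30097589648759 ≈ 2.1710e-5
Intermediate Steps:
o(F, B) = 152 + B*F**3 (o(F, B) = (F**2*F)*B + 152 = F**3*B + 152 = B*F**3 + 152 = 152 + B*F**3)
E = -39210
-1/(E/o(-170, 266) - 46061) = -1/(-39210/(152 + 266*(-170)**3) - 46061) = -1/(-39210/(152 + 266*(-4913000)) - 46061) = -1/(-39210/(152 - 1306858000) - 46061) = -1/(-39210/(-1306857848) - 46061) = -1/(-39210*(-1/1306857848) - 46061) = -1/(19605/653428924 - 46061) = -1/(-30097589648759/653428924) = -1*(-653428924/30097589648759) = 653428924/30097589648759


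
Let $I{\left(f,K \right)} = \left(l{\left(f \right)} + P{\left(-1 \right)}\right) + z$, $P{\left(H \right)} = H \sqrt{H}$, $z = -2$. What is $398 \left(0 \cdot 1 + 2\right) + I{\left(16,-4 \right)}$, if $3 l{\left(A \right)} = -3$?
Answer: $793 - i \approx 793.0 - 1.0 i$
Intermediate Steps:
$l{\left(A \right)} = -1$ ($l{\left(A \right)} = \frac{1}{3} \left(-3\right) = -1$)
$P{\left(H \right)} = H^{\frac{3}{2}}$
$I{\left(f,K \right)} = -3 - i$ ($I{\left(f,K \right)} = \left(-1 + \left(-1\right)^{\frac{3}{2}}\right) - 2 = \left(-1 - i\right) - 2 = -3 - i$)
$398 \left(0 \cdot 1 + 2\right) + I{\left(16,-4 \right)} = 398 \left(0 \cdot 1 + 2\right) - \left(3 + i\right) = 398 \left(0 + 2\right) - \left(3 + i\right) = 398 \cdot 2 - \left(3 + i\right) = 796 - \left(3 + i\right) = 793 - i$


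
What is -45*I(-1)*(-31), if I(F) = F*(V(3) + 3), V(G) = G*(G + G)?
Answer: -29295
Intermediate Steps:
V(G) = 2*G² (V(G) = G*(2*G) = 2*G²)
I(F) = 21*F (I(F) = F*(2*3² + 3) = F*(2*9 + 3) = F*(18 + 3) = F*21 = 21*F)
-45*I(-1)*(-31) = -945*(-1)*(-31) = -45*(-21)*(-31) = 945*(-31) = -29295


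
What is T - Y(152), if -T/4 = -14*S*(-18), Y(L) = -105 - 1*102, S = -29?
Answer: 29439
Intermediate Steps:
Y(L) = -207 (Y(L) = -105 - 102 = -207)
T = 29232 (T = -4*(-14*(-29))*(-18) = -1624*(-18) = -4*(-7308) = 29232)
T - Y(152) = 29232 - 1*(-207) = 29232 + 207 = 29439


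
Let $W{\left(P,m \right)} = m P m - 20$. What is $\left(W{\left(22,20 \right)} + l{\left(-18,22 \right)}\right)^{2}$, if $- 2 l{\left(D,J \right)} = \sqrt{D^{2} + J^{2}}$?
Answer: $\left(-8780 + \sqrt{202}\right)^{2} \approx 7.6839 \cdot 10^{7}$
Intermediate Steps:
$W{\left(P,m \right)} = -20 + P m^{2}$ ($W{\left(P,m \right)} = P m m - 20 = P m^{2} - 20 = -20 + P m^{2}$)
$l{\left(D,J \right)} = - \frac{\sqrt{D^{2} + J^{2}}}{2}$
$\left(W{\left(22,20 \right)} + l{\left(-18,22 \right)}\right)^{2} = \left(\left(-20 + 22 \cdot 20^{2}\right) - \frac{\sqrt{\left(-18\right)^{2} + 22^{2}}}{2}\right)^{2} = \left(\left(-20 + 22 \cdot 400\right) - \frac{\sqrt{324 + 484}}{2}\right)^{2} = \left(\left(-20 + 8800\right) - \frac{\sqrt{808}}{2}\right)^{2} = \left(8780 - \frac{2 \sqrt{202}}{2}\right)^{2} = \left(8780 - \sqrt{202}\right)^{2}$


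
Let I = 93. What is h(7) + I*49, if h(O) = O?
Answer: 4564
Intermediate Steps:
h(7) + I*49 = 7 + 93*49 = 7 + 4557 = 4564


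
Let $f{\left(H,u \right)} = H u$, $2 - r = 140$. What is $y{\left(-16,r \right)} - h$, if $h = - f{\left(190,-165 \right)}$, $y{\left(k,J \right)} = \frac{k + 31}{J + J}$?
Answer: $- \frac{2884205}{92} \approx -31350.0$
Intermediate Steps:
$r = -138$ ($r = 2 - 140 = -138$)
$y{\left(k,J \right)} = \frac{31 + k}{2 J}$
$h = 31350$ ($h = - 190 \left(-165\right) = \left(-1\right) \left(-31350\right) = 31350$)
$y{\left(-16,r \right)} - h = \frac{31 - 16}{2 \left(-138\right)} - 31350 = \frac{1}{2} \left(- \frac{1}{138}\right) 15 - 31350 = - \frac{5}{92} - 31350 = - \frac{2884205}{92}$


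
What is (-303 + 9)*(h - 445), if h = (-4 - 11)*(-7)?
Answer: 99960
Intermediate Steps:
h = 105 (h = -15*(-7) = 105)
(-303 + 9)*(h - 445) = (-303 + 9)*(105 - 445) = -294*(-340) = 99960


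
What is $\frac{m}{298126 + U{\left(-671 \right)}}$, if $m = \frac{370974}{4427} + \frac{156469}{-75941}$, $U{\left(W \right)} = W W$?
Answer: $\frac{27479448271}{251594105662169} \approx 0.00010922$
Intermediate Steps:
$U{\left(W \right)} = W^{2}$
$m = \frac{27479448271}{336190807}$ ($m = 370974 \cdot \frac{1}{4427} + 156469 \left(- \frac{1}{75941}\right) = \frac{370974}{4427} - \frac{156469}{75941} = \frac{27479448271}{336190807} \approx 81.738$)
$\frac{m}{298126 + U{\left(-671 \right)}} = \frac{27479448271}{336190807 \left(298126 + \left(-671\right)^{2}\right)} = \frac{27479448271}{336190807 \left(298126 + 450241\right)} = \frac{27479448271}{336190807 \cdot 748367} = \frac{27479448271}{336190807} \cdot \frac{1}{748367} = \frac{27479448271}{251594105662169}$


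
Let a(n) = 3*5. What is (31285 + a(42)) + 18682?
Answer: 49982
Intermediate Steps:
a(n) = 15
(31285 + a(42)) + 18682 = (31285 + 15) + 18682 = 31300 + 18682 = 49982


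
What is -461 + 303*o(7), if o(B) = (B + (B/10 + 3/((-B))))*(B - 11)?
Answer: -324589/35 ≈ -9274.0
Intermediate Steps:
o(B) = (-11 + B)*(-3/B + 11*B/10) (o(B) = (B + (B*(⅒) + 3*(-1/B)))*(-11 + B) = (B + (B/10 - 3/B))*(-11 + B) = (B + (-3/B + B/10))*(-11 + B) = (-3/B + 11*B/10)*(-11 + B) = (-11 + B)*(-3/B + 11*B/10))
-461 + 303*o(7) = -461 + 303*((⅒)*(330 - 1*7*(30 - 11*7² + 121*7))/7) = -461 + 303*((⅒)*(⅐)*(330 - 1*7*(30 - 11*49 + 847))) = -461 + 303*((⅒)*(⅐)*(330 - 1*7*(30 - 539 + 847))) = -461 + 303*((⅒)*(⅐)*(330 - 1*7*338)) = -461 + 303*((⅒)*(⅐)*(330 - 2366)) = -461 + 303*((⅒)*(⅐)*(-2036)) = -461 + 303*(-1018/35) = -461 - 308454/35 = -324589/35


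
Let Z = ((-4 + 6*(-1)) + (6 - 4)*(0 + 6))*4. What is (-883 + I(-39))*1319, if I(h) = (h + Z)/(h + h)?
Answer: -90803917/78 ≈ -1.1642e+6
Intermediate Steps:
Z = 8 (Z = ((-4 - 6) + 2*6)*4 = (-10 + 12)*4 = 2*4 = 8)
I(h) = (8 + h)/(2*h) (I(h) = (h + 8)/(h + h) = (8 + h)/((2*h)) = (8 + h)*(1/(2*h)) = (8 + h)/(2*h))
(-883 + I(-39))*1319 = (-883 + (1/2)*(8 - 39)/(-39))*1319 = (-883 + (1/2)*(-1/39)*(-31))*1319 = (-883 + 31/78)*1319 = -68843/78*1319 = -90803917/78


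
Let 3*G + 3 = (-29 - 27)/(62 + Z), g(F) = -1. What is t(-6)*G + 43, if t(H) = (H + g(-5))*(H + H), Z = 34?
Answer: -172/3 ≈ -57.333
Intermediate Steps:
t(H) = 2*H*(-1 + H) (t(H) = (H - 1)*(H + H) = (-1 + H)*(2*H) = 2*H*(-1 + H))
G = -43/36 (G = -1 + ((-29 - 27)/(62 + 34))/3 = -1 + (-56/96)/3 = -1 + (-56*1/96)/3 = -1 + (1/3)*(-7/12) = -1 - 7/36 = -43/36 ≈ -1.1944)
t(-6)*G + 43 = (2*(-6)*(-1 - 6))*(-43/36) + 43 = (2*(-6)*(-7))*(-43/36) + 43 = 84*(-43/36) + 43 = -301/3 + 43 = -172/3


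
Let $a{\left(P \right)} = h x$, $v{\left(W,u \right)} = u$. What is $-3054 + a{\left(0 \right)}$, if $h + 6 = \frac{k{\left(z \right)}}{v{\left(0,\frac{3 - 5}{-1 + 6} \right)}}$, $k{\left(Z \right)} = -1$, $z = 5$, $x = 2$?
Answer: $-3061$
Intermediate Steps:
$h = - \frac{7}{2}$ ($h = -6 - \frac{1}{\left(3 - 5\right) \frac{1}{-1 + 6}} = -6 - \frac{1}{\left(-2\right) \frac{1}{5}} = -6 - \frac{1}{- \frac{2}{5}} = -6 - - \frac{5}{2} = -6 + \frac{5}{2} = - \frac{7}{2} \approx -3.5$)
$a{\left(P \right)} = -7$ ($a{\left(P \right)} = \left(- \frac{7}{2}\right) 2 = -7$)
$-3054 + a{\left(0 \right)} = -3054 - 7 = -3061$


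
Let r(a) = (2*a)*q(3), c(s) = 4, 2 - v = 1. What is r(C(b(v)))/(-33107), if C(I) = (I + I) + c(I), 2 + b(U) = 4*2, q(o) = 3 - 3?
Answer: 0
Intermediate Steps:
v = 1 (v = 2 - 1*1 = 2 - 1 = 1)
q(o) = 0
b(U) = 6 (b(U) = -2 + 4*2 = -2 + 8 = 6)
C(I) = 4 + 2*I (C(I) = (I + I) + 4 = 2*I + 4 = 4 + 2*I)
r(a) = 0 (r(a) = (2*a)*0 = 0)
r(C(b(v)))/(-33107) = 0/(-33107) = 0*(-1/33107) = 0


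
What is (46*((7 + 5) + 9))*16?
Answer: 15456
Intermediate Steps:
(46*((7 + 5) + 9))*16 = (46*(12 + 9))*16 = (46*21)*16 = 966*16 = 15456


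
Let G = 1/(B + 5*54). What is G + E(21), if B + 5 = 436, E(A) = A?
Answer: 14722/701 ≈ 21.001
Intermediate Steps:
B = 431 (B = -5 + 436 = 431)
G = 1/701 (G = 1/(431 + 5*54) = 1/(431 + 270) = 1/701 ≈ 0.0014265)
G + E(21) = 1/701 + 21 = 14722/701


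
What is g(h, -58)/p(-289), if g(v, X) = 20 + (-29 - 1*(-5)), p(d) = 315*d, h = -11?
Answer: 4/91035 ≈ 4.3939e-5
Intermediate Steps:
g(v, X) = -4 (g(v, X) = 20 + (-29 + 5) = 20 - 24 = -4)
g(h, -58)/p(-289) = -4/(315*(-289)) = -4/(-91035) = -4*(-1/91035) = 4/91035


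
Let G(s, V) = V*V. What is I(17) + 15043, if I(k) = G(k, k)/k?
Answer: 15060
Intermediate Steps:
G(s, V) = V²
I(k) = k (I(k) = k²/k = k)
I(17) + 15043 = 17 + 15043 = 15060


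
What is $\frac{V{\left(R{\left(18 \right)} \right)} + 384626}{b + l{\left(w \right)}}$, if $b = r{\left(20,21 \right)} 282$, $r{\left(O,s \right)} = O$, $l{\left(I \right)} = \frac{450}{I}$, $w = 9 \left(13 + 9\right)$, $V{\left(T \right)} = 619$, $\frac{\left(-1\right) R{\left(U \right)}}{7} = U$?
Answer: $\frac{847539}{12413} \approx 68.278$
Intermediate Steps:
$R{\left(U \right)} = - 7 U$
$w = 198$ ($w = 9 \cdot 22 = 198$)
$b = 5640$ ($b = 20 \cdot 282 = 5640$)
$\frac{V{\left(R{\left(18 \right)} \right)} + 384626}{b + l{\left(w \right)}} = \frac{619 + 384626}{5640 + \frac{450}{198}} = \frac{385245}{5640 + 450 \cdot \frac{1}{198}} = \frac{385245}{5640 + \frac{25}{11}} = \frac{385245}{\frac{62065}{11}} = 385245 \cdot \frac{11}{62065} = \frac{847539}{12413}$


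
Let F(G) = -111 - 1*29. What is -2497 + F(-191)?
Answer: -2637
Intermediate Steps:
F(G) = -140 (F(G) = -111 - 29 = -140)
-2497 + F(-191) = -2497 - 140 = -2637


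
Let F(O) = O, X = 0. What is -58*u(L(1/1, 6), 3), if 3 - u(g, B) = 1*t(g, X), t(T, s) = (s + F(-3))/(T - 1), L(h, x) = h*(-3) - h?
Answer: -696/5 ≈ -139.20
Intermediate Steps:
L(h, x) = -4*h (L(h, x) = -3*h - h = -4*h)
t(T, s) = (-3 + s)/(-1 + T) (t(T, s) = (s - 3)/(T - 1) = (-3 + s)/(-1 + T))
u(g, B) = 3 + 3/(-1 + g) (u(g, B) = 3 - (-3 + 0)/(-1 + g) = 3 - -3/(-1 + g) = 3 - (-3/(-1 + g)) = 3 - (-3)/(-1 + g) = 3 + 3/(-1 + g))
-58*u(L(1/1, 6), 3) = -174*(-4/1)/(-1 - 4/1) = -174*(-4*1)/(-1 - 4*1) = -174*(-4)/(-1 - 4) = -174*(-4)/(-5) = -174*(-4)*(-1)/5 = -58*12/5 = -696/5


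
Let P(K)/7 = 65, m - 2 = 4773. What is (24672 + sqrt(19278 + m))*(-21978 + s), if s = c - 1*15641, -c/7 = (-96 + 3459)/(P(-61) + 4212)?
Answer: -4332191366208/4667 - 175591414*sqrt(24053)/4667 ≈ -9.3410e+8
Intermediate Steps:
m = 4775 (m = 2 + 4773 = 4775)
P(K) = 455 (P(K) = 7*65 = 455)
c = -23541/4667 (c = -7*(-96 + 3459)/(455 + 4212) = -23541/4667 ≈ -5.0441)
s = -73020088/4667 (s = -23541/4667 - 1*15641 = -23541/4667 - 15641 = -73020088/4667 ≈ -15646.)
(24672 + sqrt(19278 + m))*(-21978 + s) = (24672 + sqrt(19278 + 4775))*(-21978 - 73020088/4667) = (24672 + sqrt(24053))*(-175591414/4667) = -4332191366208/4667 - 175591414*sqrt(24053)/4667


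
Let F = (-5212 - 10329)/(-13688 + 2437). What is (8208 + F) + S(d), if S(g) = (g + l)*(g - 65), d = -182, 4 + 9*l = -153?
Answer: 5819573356/101259 ≈ 57472.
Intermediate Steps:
l = -157/9 (l = -4/9 + (⅑)*(-153) = -4/9 - 17 = -157/9 ≈ -17.444)
F = 15541/11251 (F = -15541/(-11251) = -15541*(-1/11251) = 15541/11251 ≈ 1.3813)
S(g) = (-65 + g)*(-157/9 + g) (S(g) = (g - 157/9)*(g - 65) = (-157/9 + g)*(-65 + g) = (-65 + g)*(-157/9 + g))
(8208 + F) + S(d) = (8208 + 15541/11251) + (10205/9 + (-182)² - 742/9*(-182)) = 92363749/11251 + (10205/9 + 33124 + 135044/9) = 92363749/11251 + 443365/9 = 5819573356/101259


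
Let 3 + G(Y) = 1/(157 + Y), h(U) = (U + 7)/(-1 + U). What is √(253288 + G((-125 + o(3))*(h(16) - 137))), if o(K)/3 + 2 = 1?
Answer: 5*√697856175467962/262451 ≈ 503.27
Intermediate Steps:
o(K) = -3 (o(K) = -6 + 3*1 = -6 + 3 = -3)
h(U) = (7 + U)/(-1 + U)
G(Y) = -3 + 1/(157 + Y)
√(253288 + G((-125 + o(3))*(h(16) - 137))) = √(253288 + (-470 - 3*(-125 - 3)*((7 + 16)/(-1 + 16) - 137))/(157 + (-125 - 3)*((7 + 16)/(-1 + 16) - 137))) = √(253288 + (-470 - (-384)*(23/15 - 137))/(157 - 128*(23/15 - 137))) = √(253288 + (-470 - (-384)*(-2032)/15)/(157 - 128*(-2032/15))) = √(253288 + (-470 - 3*260096/15)/(157 + 260096/15)) = √(253288 + (-470 - 260096/5)/(262451/15)) = √(253288 + (15/262451)*(-262446/5)) = √(253288 - 787338/262451) = √(66474901550/262451) = 5*√697856175467962/262451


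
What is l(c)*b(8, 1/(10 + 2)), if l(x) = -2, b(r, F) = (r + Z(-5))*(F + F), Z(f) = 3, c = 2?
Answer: -11/3 ≈ -3.6667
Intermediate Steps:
b(r, F) = 2*F*(3 + r) (b(r, F) = (r + 3)*(F + F) = (3 + r)*(2*F) = 2*F*(3 + r))
l(c)*b(8, 1/(10 + 2)) = -4*(3 + 8)/(10 + 2) = -4*11/12 = -2*11/6 = -11/3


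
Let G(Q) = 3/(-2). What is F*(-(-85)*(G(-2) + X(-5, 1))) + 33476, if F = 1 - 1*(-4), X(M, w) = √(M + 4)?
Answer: 65677/2 + 425*I ≈ 32839.0 + 425.0*I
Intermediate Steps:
G(Q) = -3/2 (G(Q) = 3*(-½) = -3/2)
X(M, w) = √(4 + M)
F = 5 (F = 1 + 4 = 5)
F*(-(-85)*(G(-2) + X(-5, 1))) + 33476 = 5*(-(-85)*(-3/2 + √(4 - 5))) + 33476 = 5*(-(-85)*(-3/2 + √(-1))) + 33476 = 5*(-(-85)*(-3/2 + I)) + 33476 = 5*(-85*(3/2 - I)) + 33476 = 5*(-255/2 + 85*I) + 33476 = (-1275/2 + 425*I) + 33476 = 65677/2 + 425*I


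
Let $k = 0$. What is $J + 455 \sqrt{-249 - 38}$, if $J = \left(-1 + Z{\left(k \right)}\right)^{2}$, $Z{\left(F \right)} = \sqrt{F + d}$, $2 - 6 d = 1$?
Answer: $\frac{\left(6 - \sqrt{6}\right)^{2}}{36} + 455 i \sqrt{287} \approx 0.35017 + 7708.2 i$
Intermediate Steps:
$d = \frac{1}{6}$ ($d = \frac{1}{3} - \frac{1}{6} = \frac{1}{6} \approx 0.16667$)
$Z{\left(F \right)} = \sqrt{\frac{1}{6} + F}$ ($Z{\left(F \right)} = \sqrt{F + \frac{1}{6}} = \sqrt{\frac{1}{6} + F}$)
$J = \left(-1 + \frac{\sqrt{6}}{6}\right)^{2}$ ($J = \left(-1 + \frac{\sqrt{6 + 36 \cdot 0}}{6}\right)^{2} = \left(-1 + \frac{\sqrt{6 + 0}}{6}\right)^{2} = \left(-1 + \frac{\sqrt{6}}{6}\right)^{2} \approx 0.35017$)
$J + 455 \sqrt{-249 - 38} = \frac{\left(6 - \sqrt{6}\right)^{2}}{36} + 455 \sqrt{-249 - 38} = \frac{\left(6 - \sqrt{6}\right)^{2}}{36} + 455 \sqrt{-287} = \frac{\left(6 - \sqrt{6}\right)^{2}}{36} + 455 i \sqrt{287}$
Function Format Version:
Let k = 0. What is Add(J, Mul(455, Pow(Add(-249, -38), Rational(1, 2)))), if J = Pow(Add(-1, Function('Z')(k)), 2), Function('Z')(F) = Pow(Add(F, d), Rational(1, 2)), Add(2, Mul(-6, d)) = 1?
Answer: Add(Mul(Rational(1, 36), Pow(Add(6, Mul(-1, Pow(6, Rational(1, 2)))), 2)), Mul(455, I, Pow(287, Rational(1, 2)))) ≈ Add(0.35017, Mul(7708.2, I))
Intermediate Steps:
d = Rational(1, 6) (d = Add(Rational(1, 3), Mul(Rational(-1, 6), 1)) = Add(Rational(1, 3), Rational(-1, 6)) = Rational(1, 6) ≈ 0.16667)
Function('Z')(F) = Pow(Add(Rational(1, 6), F), Rational(1, 2)) (Function('Z')(F) = Pow(Add(F, Rational(1, 6)), Rational(1, 2)) = Pow(Add(Rational(1, 6), F), Rational(1, 2)))
J = Pow(Add(-1, Mul(Rational(1, 6), Pow(6, Rational(1, 2)))), 2) (J = Pow(Add(-1, Mul(Rational(1, 6), Pow(Add(6, Mul(36, 0)), Rational(1, 2)))), 2) = Pow(Add(-1, Mul(Rational(1, 6), Pow(Add(6, 0), Rational(1, 2)))), 2) = Pow(Add(-1, Mul(Rational(1, 6), Pow(6, Rational(1, 2)))), 2) ≈ 0.35017)
Add(J, Mul(455, Pow(Add(-249, -38), Rational(1, 2)))) = Add(Mul(Rational(1, 36), Pow(Add(6, Mul(-1, Pow(6, Rational(1, 2)))), 2)), Mul(455, Pow(Add(-249, -38), Rational(1, 2)))) = Add(Mul(Rational(1, 36), Pow(Add(6, Mul(-1, Pow(6, Rational(1, 2)))), 2)), Mul(455, Pow(-287, Rational(1, 2)))) = Add(Mul(Rational(1, 36), Pow(Add(6, Mul(-1, Pow(6, Rational(1, 2)))), 2)), Mul(455, Mul(I, Pow(287, Rational(1, 2))))) = Add(Mul(Rational(1, 36), Pow(Add(6, Mul(-1, Pow(6, Rational(1, 2)))), 2)), Mul(455, I, Pow(287, Rational(1, 2))))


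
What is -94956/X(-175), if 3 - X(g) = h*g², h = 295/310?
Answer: 5887272/1806689 ≈ 3.2586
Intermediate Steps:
h = 59/62 (h = 295*(1/310) = 59/62 ≈ 0.95161)
X(g) = 3 - 59*g²/62
-94956/X(-175) = -94956/(3 - 59/62*(-175)²) = -94956/(3 - 59/62*30625) = -94956/(3 - 1806875/62) = -94956/(-1806689/62) = -94956*(-62/1806689) = 5887272/1806689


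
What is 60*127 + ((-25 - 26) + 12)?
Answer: 7581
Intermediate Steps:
60*127 + ((-25 - 26) + 12) = 7620 + (-51 + 12) = 7620 - 39 = 7581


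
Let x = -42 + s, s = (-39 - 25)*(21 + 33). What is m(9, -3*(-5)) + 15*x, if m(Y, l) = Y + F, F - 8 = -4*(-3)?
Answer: -52441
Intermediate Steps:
s = -3456 (s = -64*54 = -3456)
F = 20 (F = 8 - 4*(-3) = 8 + 12 = 20)
x = -3498 (x = -42 - 3456 = -3498)
m(Y, l) = 20 + Y (m(Y, l) = Y + 20 = 20 + Y)
m(9, -3*(-5)) + 15*x = (20 + 9) + 15*(-3498) = 29 - 52470 = -52441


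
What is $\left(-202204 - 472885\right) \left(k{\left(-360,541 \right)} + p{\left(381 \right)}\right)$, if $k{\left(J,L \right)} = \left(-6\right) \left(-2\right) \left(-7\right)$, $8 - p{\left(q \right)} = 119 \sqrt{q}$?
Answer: $51306764 + 80335591 \sqrt{381} \approx 1.6194 \cdot 10^{9}$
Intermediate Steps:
$p{\left(q \right)} = 8 - 119 \sqrt{q}$
$k{\left(J,L \right)} = -84$ ($k{\left(J,L \right)} = 12 \left(-7\right) = -84$)
$\left(-202204 - 472885\right) \left(k{\left(-360,541 \right)} + p{\left(381 \right)}\right) = \left(-202204 - 472885\right) \left(-84 + \left(8 - 119 \sqrt{381}\right)\right) = - 675089 \left(-76 - 119 \sqrt{381}\right) = 51306764 + 80335591 \sqrt{381}$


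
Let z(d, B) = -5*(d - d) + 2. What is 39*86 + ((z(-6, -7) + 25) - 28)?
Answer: 3353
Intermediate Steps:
z(d, B) = 2 (z(d, B) = -5*0 + 2 = 0 + 2 = 2)
39*86 + ((z(-6, -7) + 25) - 28) = 39*86 + ((2 + 25) - 28) = 3354 + (27 - 28) = 3354 - 1 = 3353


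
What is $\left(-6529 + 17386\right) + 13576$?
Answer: $24433$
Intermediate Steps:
$\left(-6529 + 17386\right) + 13576 = 10857 + 13576 = 24433$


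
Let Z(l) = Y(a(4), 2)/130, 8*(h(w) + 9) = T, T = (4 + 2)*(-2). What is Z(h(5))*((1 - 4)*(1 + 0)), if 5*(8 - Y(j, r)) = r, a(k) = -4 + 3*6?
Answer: -57/325 ≈ -0.17538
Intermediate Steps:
a(k) = 14 (a(k) = -4 + 18 = 14)
Y(j, r) = 8 - r/5
T = -12 (T = 6*(-2) = -12)
h(w) = -21/2 (h(w) = -9 + (1/8)*(-12) = -9 - 3/2 = -21/2)
Z(l) = 19/325 (Z(l) = (8 - 1/5*2)/130 = (8 - 2/5)*(1/130) = (38/5)*(1/130) = 19/325)
Z(h(5))*((1 - 4)*(1 + 0)) = 19*((1 - 4)*(1 + 0))/325 = 19*(-3*1)/325 = (19/325)*(-3) = -57/325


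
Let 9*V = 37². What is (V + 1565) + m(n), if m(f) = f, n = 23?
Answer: 15661/9 ≈ 1740.1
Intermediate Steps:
V = 1369/9 (V = (⅑)*37² = (⅑)*1369 = 1369/9 ≈ 152.11)
(V + 1565) + m(n) = (1369/9 + 1565) + 23 = 15454/9 + 23 = 15661/9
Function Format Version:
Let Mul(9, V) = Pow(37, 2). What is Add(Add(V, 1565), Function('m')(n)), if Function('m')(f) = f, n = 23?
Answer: Rational(15661, 9) ≈ 1740.1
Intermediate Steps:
V = Rational(1369, 9) (V = Mul(Rational(1, 9), Pow(37, 2)) = Mul(Rational(1, 9), 1369) = Rational(1369, 9) ≈ 152.11)
Add(Add(V, 1565), Function('m')(n)) = Add(Add(Rational(1369, 9), 1565), 23) = Add(Rational(15454, 9), 23) = Rational(15661, 9)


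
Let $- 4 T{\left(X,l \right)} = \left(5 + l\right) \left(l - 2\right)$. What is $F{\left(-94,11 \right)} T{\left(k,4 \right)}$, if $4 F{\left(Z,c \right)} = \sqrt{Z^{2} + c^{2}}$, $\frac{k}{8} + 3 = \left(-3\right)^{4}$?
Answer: $- \frac{117 \sqrt{53}}{8} \approx -106.47$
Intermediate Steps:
$k = 624$ ($k = -24 + 8 \left(-3\right)^{4} = -24 + 8 \cdot 81 = -24 + 648 = 624$)
$T{\left(X,l \right)} = - \frac{\left(-2 + l\right) \left(5 + l\right)}{4}$ ($T{\left(X,l \right)} = - \frac{\left(5 + l\right) \left(l - 2\right)}{4} = - \frac{\left(5 + l\right) \left(-2 + l\right)}{4} = - \frac{\left(-2 + l\right) \left(5 + l\right)}{4}$)
$F{\left(Z,c \right)} = \frac{\sqrt{Z^{2} + c^{2}}}{4}$
$F{\left(-94,11 \right)} T{\left(k,4 \right)} = \frac{\sqrt{\left(-94\right)^{2} + 11^{2}}}{4} \left(\frac{5}{2} - 3 - \frac{4^{2}}{4}\right) = \frac{\sqrt{8836 + 121}}{4} \left(\frac{5}{2} - 3 - 4\right) = \frac{\sqrt{8957}}{4} \left(\frac{5}{2} - 3 - 4\right) = \frac{13 \sqrt{53}}{4} \left(- \frac{9}{2}\right) = - \frac{117 \sqrt{53}}{8}$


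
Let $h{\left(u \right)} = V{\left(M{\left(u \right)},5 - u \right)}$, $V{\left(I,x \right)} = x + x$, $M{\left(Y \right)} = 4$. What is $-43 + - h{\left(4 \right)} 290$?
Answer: $-623$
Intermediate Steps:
$V{\left(I,x \right)} = 2 x$
$h{\left(u \right)} = 10 - 2 u$ ($h{\left(u \right)} = 2 \left(5 - u\right) = 10 - 2 u$)
$-43 + - h{\left(4 \right)} 290 = -43 + - (10 - 8) 290 = -43 + \left(-1\right) 2 \cdot 290 = -43 - 580 = -623$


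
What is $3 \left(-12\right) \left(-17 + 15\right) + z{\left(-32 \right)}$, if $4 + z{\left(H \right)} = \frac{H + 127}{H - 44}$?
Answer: $\frac{267}{4} \approx 66.75$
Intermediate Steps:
$z{\left(H \right)} = -4 + \frac{127 + H}{-44 + H}$ ($z{\left(H \right)} = -4 + \frac{H + 127}{H - 44} = -4 + \frac{127 + H}{-44 + H}$)
$3 \left(-12\right) \left(-17 + 15\right) + z{\left(-32 \right)} = 3 \left(-12\right) \left(-17 + 15\right) + \frac{3 \left(101 - -32\right)}{-44 - 32} = \left(-36\right) \left(-2\right) + \frac{3 \left(101 + 32\right)}{-76} = 72 + 3 \left(- \frac{1}{76}\right) 133 = 72 - \frac{21}{4} = \frac{267}{4}$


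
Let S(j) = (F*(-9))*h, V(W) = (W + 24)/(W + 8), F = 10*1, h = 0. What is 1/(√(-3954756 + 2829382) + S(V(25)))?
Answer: -I*√1125374/1125374 ≈ -0.00094265*I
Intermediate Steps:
F = 10
V(W) = (24 + W)/(8 + W)
S(j) = 0 (S(j) = (10*(-9))*0 = -90*0 = 0)
1/(√(-3954756 + 2829382) + S(V(25))) = 1/(√(-3954756 + 2829382) + 0) = 1/(√(-1125374) + 0) = 1/(I*√1125374 + 0) = 1/(I*√1125374) = -I*√1125374/1125374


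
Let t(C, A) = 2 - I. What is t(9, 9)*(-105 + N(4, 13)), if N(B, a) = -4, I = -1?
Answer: -327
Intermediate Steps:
t(C, A) = 3 (t(C, A) = 2 - 1*(-1) = 2 + 1 = 3)
t(9, 9)*(-105 + N(4, 13)) = 3*(-105 - 4) = 3*(-109) = -327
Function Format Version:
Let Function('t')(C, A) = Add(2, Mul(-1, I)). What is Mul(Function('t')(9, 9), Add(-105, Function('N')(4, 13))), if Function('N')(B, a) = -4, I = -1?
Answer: -327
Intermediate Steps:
Function('t')(C, A) = 3 (Function('t')(C, A) = Add(2, Mul(-1, -1)) = Add(2, 1) = 3)
Mul(Function('t')(9, 9), Add(-105, Function('N')(4, 13))) = Mul(3, Add(-105, -4)) = Mul(3, -109) = -327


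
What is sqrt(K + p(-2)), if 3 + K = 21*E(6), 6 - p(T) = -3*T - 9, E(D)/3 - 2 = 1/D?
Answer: sqrt(570)/2 ≈ 11.937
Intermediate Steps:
E(D) = 6 + 3/D
p(T) = 15 + 3*T (p(T) = 6 - (-3*T - 9) = 6 - (-9 - 3*T) = 6 + (9 + 3*T) = 15 + 3*T)
K = 267/2 (K = -3 + 21*(6 + 3/6) = -3 + 21*(6 + 3*(1/6)) = -3 + 21*(6 + 1/2) = -3 + 21*(13/2) = -3 + 273/2 = 267/2 ≈ 133.50)
sqrt(K + p(-2)) = sqrt(267/2 + (15 + 3*(-2))) = sqrt(267/2 + (15 - 6)) = sqrt(267/2 + 9) = sqrt(285/2) = sqrt(570)/2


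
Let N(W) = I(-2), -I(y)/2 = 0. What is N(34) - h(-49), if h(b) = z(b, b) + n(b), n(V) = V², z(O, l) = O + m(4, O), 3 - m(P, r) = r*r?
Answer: 46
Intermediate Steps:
m(P, r) = 3 - r² (m(P, r) = 3 - r*r = 3 - r²)
I(y) = 0 (I(y) = -2*0 = 0)
N(W) = 0
z(O, l) = 3 + O - O² (z(O, l) = O + (3 - O²) = 3 + O - O²)
h(b) = 3 + b (h(b) = (3 + b - b²) + b² = 3 + b)
N(34) - h(-49) = 0 - (3 - 49) = 0 - 1*(-46) = 0 + 46 = 46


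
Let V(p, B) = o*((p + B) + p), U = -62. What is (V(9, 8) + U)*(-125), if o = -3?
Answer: 17500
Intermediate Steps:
V(p, B) = -6*p - 3*B (V(p, B) = -3*((p + B) + p) = -3*((B + p) + p) = -3*(B + 2*p) = -6*p - 3*B)
(V(9, 8) + U)*(-125) = ((-6*9 - 3*8) - 62)*(-125) = ((-54 - 24) - 62)*(-125) = (-78 - 62)*(-125) = -140*(-125) = 17500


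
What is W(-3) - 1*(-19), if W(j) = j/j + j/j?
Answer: 21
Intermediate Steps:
W(j) = 2 (W(j) = 1 + 1 = 2)
W(-3) - 1*(-19) = 2 - 1*(-19) = 2 + 19 = 21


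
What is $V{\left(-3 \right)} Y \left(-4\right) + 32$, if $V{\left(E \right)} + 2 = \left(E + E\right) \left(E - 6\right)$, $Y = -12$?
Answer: $2528$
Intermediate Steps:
$V{\left(E \right)} = -2 + 2 E \left(-6 + E\right)$ ($V{\left(E \right)} = -2 + \left(E + E\right) \left(E - 6\right) = -2 + 2 E \left(-6 + E\right)$)
$V{\left(-3 \right)} Y \left(-4\right) + 32 = \left(-2 - -36 + 2 \left(-3\right)^{2}\right) \left(\left(-12\right) \left(-4\right)\right) + 32 = \left(-2 + 36 + 2 \cdot 9\right) 48 + 32 = \left(-2 + 36 + 18\right) 48 + 32 = 52 \cdot 48 + 32 = 2496 + 32 = 2528$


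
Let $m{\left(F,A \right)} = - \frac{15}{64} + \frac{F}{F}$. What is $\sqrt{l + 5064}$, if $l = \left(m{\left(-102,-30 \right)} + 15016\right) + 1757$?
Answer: $\frac{\sqrt{1397617}}{8} \approx 147.78$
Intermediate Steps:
$m{\left(F,A \right)} = \frac{49}{64}$ ($m{\left(F,A \right)} = \left(-15\right) \frac{1}{64} + 1 = - \frac{15}{64} + 1 = \frac{49}{64}$)
$l = \frac{1073521}{64}$ ($l = \left(\frac{49}{64} + 15016\right) + 1757 = \frac{961073}{64} + 1757 = \frac{1073521}{64} \approx 16774.0$)
$\sqrt{l + 5064} = \sqrt{\frac{1073521}{64} + 5064} = \sqrt{\frac{1397617}{64}} = \frac{\sqrt{1397617}}{8}$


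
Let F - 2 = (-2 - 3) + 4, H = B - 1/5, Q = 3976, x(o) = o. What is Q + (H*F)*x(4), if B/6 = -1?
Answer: 19756/5 ≈ 3951.2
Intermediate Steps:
B = -6 (B = 6*(-1) = -6)
H = -31/5 (H = -6 - 1/5 = -6 - 1*⅕ = -6 - ⅕ = -31/5 ≈ -6.2000)
F = 1 (F = 2 + ((-2 - 3) + 4) = 2 + (-5 + 4) = 2 - 1 = 1)
Q + (H*F)*x(4) = 3976 - 31/5*1*4 = 3976 - 31/5*4 = 3976 - 124/5 = 19756/5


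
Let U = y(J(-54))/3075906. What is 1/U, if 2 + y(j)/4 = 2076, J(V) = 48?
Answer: 1537953/4148 ≈ 370.77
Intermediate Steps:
y(j) = 8296 (y(j) = -8 + 4*2076 = -8 + 8304 = 8296)
U = 4148/1537953 (U = 8296/3075906 = 8296*(1/3075906) = 4148/1537953 ≈ 0.0026971)
1/U = 1/(4148/1537953) = 1537953/4148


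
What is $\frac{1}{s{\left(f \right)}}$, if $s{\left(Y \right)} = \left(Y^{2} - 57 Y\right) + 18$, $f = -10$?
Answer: $\frac{1}{688} \approx 0.0014535$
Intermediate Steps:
$s{\left(Y \right)} = 18 + Y^{2} - 57 Y$
$\frac{1}{s{\left(f \right)}} = \frac{1}{18 + \left(-10\right)^{2} - -570} = \frac{1}{18 + 100 + 570} = \frac{1}{688}$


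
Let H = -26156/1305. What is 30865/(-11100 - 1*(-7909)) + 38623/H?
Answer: -12434101985/6420292 ≈ -1936.7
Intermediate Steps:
H = -26156/1305 (H = -26156*1/1305 = -26156/1305 ≈ -20.043)
30865/(-11100 - 1*(-7909)) + 38623/H = 30865/(-11100 - 1*(-7909)) + 38623/(-26156/1305) = 30865/(-11100 + 7909) + 38623*(-1305/26156) = 30865/(-3191) - 3877155/2012 = 30865*(-1/3191) - 3877155/2012 = -30865/3191 - 3877155/2012 = -12434101985/6420292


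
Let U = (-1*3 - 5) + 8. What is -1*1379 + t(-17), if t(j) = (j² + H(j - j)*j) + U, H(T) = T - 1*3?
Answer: -1039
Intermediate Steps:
H(T) = -3 + T (H(T) = T - 3 = -3 + T)
U = 0 (U = (-3 - 5) + 8 = -8 + 8 = 0)
t(j) = j² - 3*j (t(j) = (j² + (-3 + (j - j))*j) + 0 = (j² + (-3 + 0)*j) + 0 = (j² - 3*j) + 0 = j² - 3*j)
-1*1379 + t(-17) = -1*1379 - 17*(-3 - 17) = -1379 - 17*(-20) = -1379 + 340 = -1039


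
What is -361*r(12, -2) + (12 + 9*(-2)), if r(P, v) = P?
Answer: -4338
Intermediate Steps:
-361*r(12, -2) + (12 + 9*(-2)) = -361*12 + (12 + 9*(-2)) = -4332 + (12 - 18) = -4332 - 6 = -4338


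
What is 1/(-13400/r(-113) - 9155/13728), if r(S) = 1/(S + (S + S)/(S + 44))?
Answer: 105248/154747131945 ≈ 6.8013e-7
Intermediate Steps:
r(S) = 1/(S + 2*S/(44 + S)) (r(S) = 1/(S + (2*S)/(44 + S)) = 1/(S + 2*S/(44 + S)))
1/(-13400/r(-113) - 9155/13728) = 1/(-13400*(-113*(46 - 113)/(44 - 113)) - 9155/13728) = 1/(-13400/((-1/113*(-69)/(-67))) - 9155*1/13728) = 1/(-13400/((-1/113*(-1/67)*(-69))) - 9155/13728) = 1/(-13400/(-69/7571) - 9155/13728) = 1/(-13400*(-7571/69) - 9155/13728) = 1/(101451400/69 - 9155/13728) = 1/(154747131945/105248) = 105248/154747131945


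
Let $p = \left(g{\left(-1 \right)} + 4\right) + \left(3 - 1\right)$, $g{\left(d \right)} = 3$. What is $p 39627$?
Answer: $356643$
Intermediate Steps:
$p = 9$ ($p = \left(3 + 4\right) + \left(3 - 1\right) = 7 + \left(3 - 1\right) = 7 + 2 = 9$)
$p 39627 = 9 \cdot 39627 = 356643$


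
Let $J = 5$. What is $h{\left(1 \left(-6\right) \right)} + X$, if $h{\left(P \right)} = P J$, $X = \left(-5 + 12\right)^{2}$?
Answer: $19$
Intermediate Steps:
$X = 49$ ($X = 7^{2} = 49$)
$h{\left(P \right)} = 5 P$ ($h{\left(P \right)} = P 5 = 5 P$)
$h{\left(1 \left(-6\right) \right)} + X = 5 \cdot 1 \left(-6\right) + 49 = 5 \left(-6\right) + 49 = -30 + 49 = 19$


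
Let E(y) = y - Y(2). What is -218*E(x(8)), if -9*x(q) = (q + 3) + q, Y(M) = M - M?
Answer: 4142/9 ≈ 460.22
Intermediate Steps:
Y(M) = 0
x(q) = -⅓ - 2*q/9 (x(q) = -((q + 3) + q)/9 = -((3 + q) + q)/9 = -(3 + 2*q)/9 = -⅓ - 2*q/9)
E(y) = y (E(y) = y - 1*0 = y + 0 = y)
-218*E(x(8)) = -218*(-⅓ - 2/9*8) = -218*(-⅓ - 16/9) = -218*(-19/9) = 4142/9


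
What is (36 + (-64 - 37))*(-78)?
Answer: 5070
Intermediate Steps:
(36 + (-64 - 37))*(-78) = (36 - 101)*(-78) = -65*(-78) = 5070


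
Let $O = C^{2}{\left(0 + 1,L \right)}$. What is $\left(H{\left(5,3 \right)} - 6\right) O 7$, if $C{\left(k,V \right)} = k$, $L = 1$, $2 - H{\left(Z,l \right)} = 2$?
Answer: $-42$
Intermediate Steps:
$H{\left(Z,l \right)} = 0$ ($H{\left(Z,l \right)} = 2 - 2 = 0$)
$O = 1$ ($O = \left(0 + 1\right)^{2} = 1^{2} = 1$)
$\left(H{\left(5,3 \right)} - 6\right) O 7 = \left(0 - 6\right) 1 \cdot 7 = \left(-6\right) 1 \cdot 7 = \left(-6\right) 7 = -42$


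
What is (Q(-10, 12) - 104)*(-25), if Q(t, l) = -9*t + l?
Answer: 50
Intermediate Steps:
Q(t, l) = l - 9*t
(Q(-10, 12) - 104)*(-25) = ((12 - 9*(-10)) - 104)*(-25) = ((12 + 90) - 104)*(-25) = (102 - 104)*(-25) = -2*(-25) = 50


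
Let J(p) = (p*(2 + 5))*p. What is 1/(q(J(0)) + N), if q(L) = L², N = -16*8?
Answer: -1/128 ≈ -0.0078125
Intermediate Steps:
J(p) = 7*p² (J(p) = (p*7)*p = (7*p)*p = 7*p²)
N = -128
1/(q(J(0)) + N) = 1/((7*0²)² - 128) = 1/((7*0)² - 128) = 1/(0² - 128) = 1/(0 - 128) = 1/(-128) = -1/128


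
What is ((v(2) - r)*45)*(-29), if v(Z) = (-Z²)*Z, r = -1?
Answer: 9135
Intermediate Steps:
v(Z) = -Z³
((v(2) - r)*45)*(-29) = ((-1*2³ - 1*(-1))*45)*(-29) = ((-1*8 + 1)*45)*(-29) = ((-8 + 1)*45)*(-29) = -7*45*(-29) = -315*(-29) = 9135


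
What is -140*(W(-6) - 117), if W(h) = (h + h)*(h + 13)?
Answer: 28140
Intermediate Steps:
W(h) = 2*h*(13 + h) (W(h) = (2*h)*(13 + h) = 2*h*(13 + h))
-140*(W(-6) - 117) = -140*(2*(-6)*(13 - 6) - 117) = -140*(2*(-6)*7 - 117) = -140*(-84 - 117) = -140*(-201) = 28140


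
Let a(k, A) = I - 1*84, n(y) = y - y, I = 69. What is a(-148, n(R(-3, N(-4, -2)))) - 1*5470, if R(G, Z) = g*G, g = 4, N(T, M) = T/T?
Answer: -5485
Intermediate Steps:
N(T, M) = 1
R(G, Z) = 4*G
n(y) = 0
a(k, A) = -15 (a(k, A) = 69 - 1*84 = 69 - 84 = -15)
a(-148, n(R(-3, N(-4, -2)))) - 1*5470 = -15 - 1*5470 = -15 - 5470 = -5485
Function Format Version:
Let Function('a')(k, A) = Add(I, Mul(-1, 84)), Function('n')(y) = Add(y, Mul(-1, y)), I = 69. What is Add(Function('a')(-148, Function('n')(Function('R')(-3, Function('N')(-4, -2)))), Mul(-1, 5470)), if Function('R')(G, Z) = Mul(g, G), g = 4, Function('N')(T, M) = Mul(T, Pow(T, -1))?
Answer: -5485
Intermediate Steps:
Function('N')(T, M) = 1
Function('R')(G, Z) = Mul(4, G)
Function('n')(y) = 0
Function('a')(k, A) = -15 (Function('a')(k, A) = Add(69, Mul(-1, 84)) = Add(69, -84) = -15)
Add(Function('a')(-148, Function('n')(Function('R')(-3, Function('N')(-4, -2)))), Mul(-1, 5470)) = Add(-15, Mul(-1, 5470)) = Add(-15, -5470) = -5485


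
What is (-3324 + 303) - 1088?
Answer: -4109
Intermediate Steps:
(-3324 + 303) - 1088 = -3021 - 1088 = -4109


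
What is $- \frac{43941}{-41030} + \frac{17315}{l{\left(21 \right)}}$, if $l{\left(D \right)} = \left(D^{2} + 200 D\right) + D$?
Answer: $\frac{228821848}{47820465} \approx 4.785$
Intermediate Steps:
$l{\left(D \right)} = D^{2} + 201 D$
$- \frac{43941}{-41030} + \frac{17315}{l{\left(21 \right)}} = - \frac{43941}{-41030} + \frac{17315}{21 \left(201 + 21\right)} = \left(-43941\right) \left(- \frac{1}{41030}\right) + \frac{17315}{21 \cdot 222} = \frac{43941}{41030} + \frac{17315}{4662} = \frac{228821848}{47820465}$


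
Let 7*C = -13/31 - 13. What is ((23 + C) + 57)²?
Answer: 287099136/47089 ≈ 6096.9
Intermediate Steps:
C = -416/217 (C = (-13/31 - 13)/7 = (⅐)*(-416/31) = -416/217 ≈ -1.9171)
((23 + C) + 57)² = ((23 - 416/217) + 57)² = (4575/217 + 57)² = (16944/217)² = 287099136/47089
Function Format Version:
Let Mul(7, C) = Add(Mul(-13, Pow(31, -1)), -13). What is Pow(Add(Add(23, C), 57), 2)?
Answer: Rational(287099136, 47089) ≈ 6096.9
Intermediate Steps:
C = Rational(-416, 217) (C = Mul(Rational(1, 7), Add(Mul(-13, Pow(31, -1)), -13)) = Mul(Rational(1, 7), Add(Mul(-13, Rational(1, 31)), -13)) = Mul(Rational(1, 7), Add(Rational(-13, 31), -13)) = Mul(Rational(1, 7), Rational(-416, 31)) = Rational(-416, 217) ≈ -1.9171)
Pow(Add(Add(23, C), 57), 2) = Pow(Add(Add(23, Rational(-416, 217)), 57), 2) = Pow(Add(Rational(4575, 217), 57), 2) = Pow(Rational(16944, 217), 2) = Rational(287099136, 47089)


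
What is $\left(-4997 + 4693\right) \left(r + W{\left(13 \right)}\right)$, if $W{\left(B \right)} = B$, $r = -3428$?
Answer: $1038160$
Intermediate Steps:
$\left(-4997 + 4693\right) \left(r + W{\left(13 \right)}\right) = \left(-4997 + 4693\right) \left(-3428 + 13\right) = \left(-304\right) \left(-3415\right) = 1038160$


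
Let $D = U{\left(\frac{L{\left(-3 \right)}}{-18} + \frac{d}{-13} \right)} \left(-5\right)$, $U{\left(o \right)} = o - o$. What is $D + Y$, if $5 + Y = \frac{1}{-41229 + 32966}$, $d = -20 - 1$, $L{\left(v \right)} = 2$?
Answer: $- \frac{41316}{8263} \approx -5.0001$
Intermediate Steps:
$d = -21$
$U{\left(o \right)} = 0$
$D = 0$ ($D = 0 \left(-5\right) = 0$)
$Y = - \frac{41316}{8263}$ ($Y = -5 + \frac{1}{-41229 + 32966} = -5 + \frac{1}{-8263} = -5 - \frac{1}{8263} = - \frac{41316}{8263} \approx -5.0001$)
$D + Y = 0 - \frac{41316}{8263} = - \frac{41316}{8263}$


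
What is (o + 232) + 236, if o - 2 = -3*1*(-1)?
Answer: 473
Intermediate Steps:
o = 5 (o = 2 - 3*1*(-1) = 2 - 3*(-1) = 2 + 3 = 5)
(o + 232) + 236 = (5 + 232) + 236 = 237 + 236 = 473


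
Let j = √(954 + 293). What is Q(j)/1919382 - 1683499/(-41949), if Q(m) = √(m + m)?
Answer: 1683499/41949 + √2*1247^(¼)/1919382 ≈ 40.132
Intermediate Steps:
j = √1247 ≈ 35.313
Q(m) = √2*√m (Q(m) = √(2*m) = √2*√m)
Q(j)/1919382 - 1683499/(-41949) = (√2*√(√1247))/1919382 - 1683499/(-41949) = (√2*1247^(¼))*(1/1919382) - 1683499*(-1/41949) = √2*1247^(¼)/1919382 + 1683499/41949 = 1683499/41949 + √2*1247^(¼)/1919382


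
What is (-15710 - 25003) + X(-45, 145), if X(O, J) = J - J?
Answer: -40713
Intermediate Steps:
X(O, J) = 0
(-15710 - 25003) + X(-45, 145) = (-15710 - 25003) + 0 = -40713 + 0 = -40713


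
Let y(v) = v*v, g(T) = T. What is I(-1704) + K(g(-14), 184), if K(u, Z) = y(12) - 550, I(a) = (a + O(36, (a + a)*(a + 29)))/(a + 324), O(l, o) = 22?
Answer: -279299/690 ≈ -404.78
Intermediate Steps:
I(a) = (22 + a)/(324 + a) (I(a) = (a + 22)/(a + 324) = (22 + a)/(324 + a))
y(v) = v²
K(u, Z) = -406 (K(u, Z) = 12² - 550 = 144 - 550 = -406)
I(-1704) + K(g(-14), 184) = (22 - 1704)/(324 - 1704) - 406 = -1682/(-1380) - 406 = -1/1380*(-1682) - 406 = 841/690 - 406 = -279299/690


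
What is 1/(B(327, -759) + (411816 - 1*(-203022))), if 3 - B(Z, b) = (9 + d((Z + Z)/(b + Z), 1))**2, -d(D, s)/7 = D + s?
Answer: 5184/3186513095 ≈ 1.6269e-6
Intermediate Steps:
d(D, s) = -7*D - 7*s (d(D, s) = -7*(D + s) = -7*D - 7*s)
B(Z, b) = 3 - (2 - 14*Z/(Z + b))**2 (B(Z, b) = 3 - (9 + (-7*(Z + Z)/(b + Z) - 7*1))**2 = 3 - (9 + (-7*2*Z/(Z + b) - 7))**2 = 3 - (9 + (-14*Z/(Z + b) - 7))**2 = 3 - (9 + (-7 - 14*Z/(Z + b)))**2 = 3 - (2 - 14*Z/(Z + b))**2)
1/(B(327, -759) + (411816 - 1*(-203022))) = 1/((3 - 4*(-1*(-759) + 6*327)**2/(327 - 759)**2) + (411816 - 1*(-203022))) = 1/((3 - 4*(759 + 1962)**2/(-432)**2) + (411816 + 203022)) = 1/((3 - 4*1/186624*2721**2) + 614838) = 1/((3 - 4*1/186624*7403841) + 614838) = 1/((3 - 822649/5184) + 614838) = 1/(-807097/5184 + 614838) = 1/(3186513095/5184) = 5184/3186513095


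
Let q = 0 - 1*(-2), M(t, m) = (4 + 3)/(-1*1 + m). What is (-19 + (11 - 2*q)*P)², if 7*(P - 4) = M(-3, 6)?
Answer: 2704/25 ≈ 108.16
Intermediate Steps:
M(t, m) = 7/(-1 + m)
q = 2 (q = 0 + 2 = 2)
P = 21/5 (P = 4 + (7/(-1 + 6))/7 = 4 + (7/5)/7 = 4 + (7*(⅕))/7 = 4 + (⅐)*(7/5) = 4 + ⅕ = 21/5 ≈ 4.2000)
(-19 + (11 - 2*q)*P)² = (-19 + (11 - 2*2)*(21/5))² = (-19 + (11 - 4)*(21/5))² = (-19 + 7*(21/5))² = (-19 + 147/5)² = (52/5)² = 2704/25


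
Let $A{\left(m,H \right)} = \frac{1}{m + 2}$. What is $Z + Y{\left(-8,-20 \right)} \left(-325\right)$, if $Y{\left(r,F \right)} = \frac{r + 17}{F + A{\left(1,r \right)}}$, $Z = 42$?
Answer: $\frac{11253}{59} \approx 190.73$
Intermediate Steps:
$A{\left(m,H \right)} = \frac{1}{2 + m}$
$Y{\left(r,F \right)} = \frac{17 + r}{\frac{1}{3} + F}$ ($Y{\left(r,F \right)} = \frac{r + 17}{F + \frac{1}{2 + 1}} = \frac{17 + r}{F + \frac{1}{3}} = \frac{17 + r}{\frac{1}{3} + F}$)
$Z + Y{\left(-8,-20 \right)} \left(-325\right) = 42 + \frac{3 \left(17 - 8\right)}{1 + 3 \left(-20\right)} \left(-325\right) = 42 + 3 \frac{1}{1 - 60} \cdot 9 \left(-325\right) = 42 + 3 \frac{1}{-59} \cdot 9 \left(-325\right) = 42 + 3 \left(- \frac{1}{59}\right) 9 \left(-325\right) = 42 - - \frac{8775}{59} = 42 + \frac{8775}{59} = \frac{11253}{59}$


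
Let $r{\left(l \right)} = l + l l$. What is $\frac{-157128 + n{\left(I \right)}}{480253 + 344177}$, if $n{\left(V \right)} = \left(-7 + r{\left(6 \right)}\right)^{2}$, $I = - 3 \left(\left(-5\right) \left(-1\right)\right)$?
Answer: $- \frac{155903}{824430} \approx -0.1891$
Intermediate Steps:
$I = -15$ ($I = \left(-3\right) 5 = -15$)
$r{\left(l \right)} = l + l^{2}$
$n{\left(V \right)} = 1225$ ($n{\left(V \right)} = \left(-7 + 6 \left(1 + 6\right)\right)^{2} = \left(-7 + 6 \cdot 7\right)^{2} = \left(-7 + 42\right)^{2} = 35^{2} = 1225$)
$\frac{-157128 + n{\left(I \right)}}{480253 + 344177} = \frac{-157128 + 1225}{480253 + 344177} = - \frac{155903}{824430}$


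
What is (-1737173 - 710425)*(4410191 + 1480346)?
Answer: -14417666580126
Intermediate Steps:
(-1737173 - 710425)*(4410191 + 1480346) = -2447598*5890537 = -14417666580126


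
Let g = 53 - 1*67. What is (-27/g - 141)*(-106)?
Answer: 103191/7 ≈ 14742.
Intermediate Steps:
g = -14 (g = 53 - 67 = -14)
(-27/g - 141)*(-106) = (-27/(-14) - 141)*(-106) = (-27*(-1/14) - 141)*(-106) = (27/14 - 141)*(-106) = -1947/14*(-106) = 103191/7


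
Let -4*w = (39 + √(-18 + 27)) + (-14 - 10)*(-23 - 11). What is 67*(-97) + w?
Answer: -13427/2 ≈ -6713.5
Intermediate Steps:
w = -429/2 (w = -((39 + √(-18 + 27)) + (-14 - 10)*(-23 - 11))/4 = -((39 + √9) - 24*(-34))/4 = -((39 + 3) + 816)/4 = -(42 + 816)/4 = -¼*858 = -429/2 ≈ -214.50)
67*(-97) + w = 67*(-97) - 429/2 = -6499 - 429/2 = -13427/2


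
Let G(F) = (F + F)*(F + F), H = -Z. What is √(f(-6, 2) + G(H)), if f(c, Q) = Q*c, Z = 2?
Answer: 2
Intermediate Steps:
H = -2 (H = -1*2 = -2)
G(F) = 4*F² (G(F) = (2*F)*(2*F) = 4*F²)
√(f(-6, 2) + G(H)) = √(2*(-6) + 4*(-2)²) = √(-12 + 4*4) = √(-12 + 16) = √4 = 2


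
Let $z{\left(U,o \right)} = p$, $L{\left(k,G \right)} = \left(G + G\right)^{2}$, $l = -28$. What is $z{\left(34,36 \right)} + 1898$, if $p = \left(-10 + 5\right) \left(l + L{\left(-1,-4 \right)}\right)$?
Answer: $1718$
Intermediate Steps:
$L{\left(k,G \right)} = 4 G^{2}$ ($L{\left(k,G \right)} = \left(2 G\right)^{2} = 4 G^{2}$)
$p = -180$ ($p = \left(-10 + 5\right) \left(-28 + 4 \left(-4\right)^{2}\right) = - 5 \left(-28 + 4 \cdot 16\right) = - 5 \left(-28 + 64\right) = \left(-5\right) 36 = -180$)
$z{\left(U,o \right)} = -180$
$z{\left(34,36 \right)} + 1898 = -180 + 1898 = 1718$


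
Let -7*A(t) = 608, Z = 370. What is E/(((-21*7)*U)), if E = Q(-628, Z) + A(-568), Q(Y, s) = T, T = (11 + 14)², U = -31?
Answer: 3767/31899 ≈ 0.11809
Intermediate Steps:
A(t) = -608/7 (A(t) = -⅐*608 = -608/7)
T = 625 (T = 25² = 625)
Q(Y, s) = 625
E = 3767/7 (E = 625 - 608/7 = 3767/7 ≈ 538.14)
E/(((-21*7)*U)) = 3767/(7*((-21*7*(-31)))) = 3767/(7*((-147*(-31)))) = (3767/7)/4557 = (3767/7)*(1/4557) = 3767/31899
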